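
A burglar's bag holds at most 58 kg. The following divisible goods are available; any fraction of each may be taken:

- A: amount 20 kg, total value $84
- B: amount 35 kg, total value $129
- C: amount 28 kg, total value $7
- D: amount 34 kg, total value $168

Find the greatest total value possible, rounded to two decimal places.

Take in order of value per unit:
- D (168/34 per unit): all 34 → value 168, running total 168.00
- A (84/20 per unit): all 20 → value 84, running total 252.00
- B (129/35 per unit): 4 of 35 → value 4×129/35 = 14.7429, running total 266.74
Total 266.74.

266.74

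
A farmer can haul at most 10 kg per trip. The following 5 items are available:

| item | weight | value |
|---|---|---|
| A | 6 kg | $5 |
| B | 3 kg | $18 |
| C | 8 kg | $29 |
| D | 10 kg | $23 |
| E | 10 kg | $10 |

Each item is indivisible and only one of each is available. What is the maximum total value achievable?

Check high-value combinations within 10 kg:
- C: weight 8, value 29
- A+B: weight 6+3=9, value 5+18=23
- D: weight 10, value 23
- B: weight 3, value 18
Best: $29.

$29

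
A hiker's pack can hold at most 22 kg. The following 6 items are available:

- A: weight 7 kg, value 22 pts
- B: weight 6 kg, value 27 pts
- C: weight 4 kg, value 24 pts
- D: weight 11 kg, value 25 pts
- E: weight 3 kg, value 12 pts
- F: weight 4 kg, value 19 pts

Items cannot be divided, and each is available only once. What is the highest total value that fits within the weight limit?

Check high-value combinations within 22 kg:
- A+B+C+F: weight 7+6+4+4=21, value 22+27+24+19=92
- A+B+C+E: weight 7+6+4+3=20, value 22+27+24+12=85
- B+C+E+F: weight 6+4+3+4=17, value 27+24+12+19=82
Best: 92 pts.

92 pts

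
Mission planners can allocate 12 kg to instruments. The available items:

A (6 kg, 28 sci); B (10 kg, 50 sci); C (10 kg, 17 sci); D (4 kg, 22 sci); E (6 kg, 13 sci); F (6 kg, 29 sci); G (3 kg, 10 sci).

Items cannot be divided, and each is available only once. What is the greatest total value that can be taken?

This is a 0/1 knapsack; check combinations near the capacity.
- A+F: mass 6+6=12, value 28+29=57
- D+F: mass 4+6=10, value 22+29=51
- B: mass 10, value 50
- A+D: mass 6+4=10, value 28+22=50
Best: 57 sci.

57 sci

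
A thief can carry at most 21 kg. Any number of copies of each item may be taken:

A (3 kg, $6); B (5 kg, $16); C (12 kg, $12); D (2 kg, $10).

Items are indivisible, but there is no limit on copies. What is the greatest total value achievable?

Best value-per-unit is D at 10/2, and filling with it alone uses weight 10×2=20. No mix of the others beats 10×10 = 100.

$100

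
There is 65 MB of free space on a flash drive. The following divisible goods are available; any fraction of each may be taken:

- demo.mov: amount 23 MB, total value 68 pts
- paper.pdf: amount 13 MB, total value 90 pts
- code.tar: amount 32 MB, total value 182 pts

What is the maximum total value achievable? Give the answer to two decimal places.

Take in order of value per unit:
- paper.pdf (90/13 per unit): all 13 → value 90, running total 90.00
- code.tar (182/32 per unit): all 32 → value 182, running total 272.00
- demo.mov (68/23 per unit): 20 of 23 → value 20×68/23 = 59.1304, running total 331.13
Total 331.13.

331.13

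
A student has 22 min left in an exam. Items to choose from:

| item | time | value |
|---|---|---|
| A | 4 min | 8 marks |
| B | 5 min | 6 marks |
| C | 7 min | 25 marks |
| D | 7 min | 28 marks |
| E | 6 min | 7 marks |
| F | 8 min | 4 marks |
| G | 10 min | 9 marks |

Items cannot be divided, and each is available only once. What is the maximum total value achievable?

Check high-value combinations within 22 min:
- A+C+D: time 4+7+7=18, value 8+25+28=61
- C+D+E: time 7+7+6=20, value 25+28+7=60
- B+C+D: time 5+7+7=19, value 6+25+28=59
- C+D+F: time 7+7+8=22, value 25+28+4=57
Best: 61 marks.

61 marks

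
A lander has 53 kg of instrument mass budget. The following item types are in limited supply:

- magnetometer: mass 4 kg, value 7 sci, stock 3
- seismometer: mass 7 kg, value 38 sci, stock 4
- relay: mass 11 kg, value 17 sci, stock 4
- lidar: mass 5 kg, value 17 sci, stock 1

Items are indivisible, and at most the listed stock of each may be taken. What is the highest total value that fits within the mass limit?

Best selections within mass 53 and stock limits:
- 2×magnetometer + 4×seismometer + 1×relay + 1×lidar: mass 52, value 200
- 1×magnetometer + 4×seismometer + 1×relay + 1×lidar: mass 48, value 193
Best: 200 sci.

200 sci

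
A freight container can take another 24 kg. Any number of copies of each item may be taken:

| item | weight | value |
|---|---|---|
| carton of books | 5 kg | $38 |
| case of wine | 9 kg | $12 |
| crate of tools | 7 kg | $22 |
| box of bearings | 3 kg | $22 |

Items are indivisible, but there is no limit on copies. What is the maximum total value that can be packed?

Best value-per-unit is carton of books at 38/5; filling with it alone gives 4×38 = 152.
Optimal mix: 3×carton of books + 3×box of bearings → weight 24, value 180.

$180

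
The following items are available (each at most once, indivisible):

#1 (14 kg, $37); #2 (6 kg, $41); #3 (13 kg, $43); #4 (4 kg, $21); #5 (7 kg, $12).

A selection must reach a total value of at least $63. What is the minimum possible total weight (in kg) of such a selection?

Subsets with value ≥ 63, sorted by total weight:
- #2+#4+#5: weight 17, value 74
- #3+#4: weight 17, value 64
- #2+#3: weight 19, value 84
- #1+#2: weight 20, value 78
Minimum weight: 17 kg.

17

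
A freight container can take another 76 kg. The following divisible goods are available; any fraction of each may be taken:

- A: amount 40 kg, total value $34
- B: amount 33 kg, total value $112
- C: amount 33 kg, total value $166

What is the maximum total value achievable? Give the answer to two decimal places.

286.50

Take in order of value per unit:
- C (166/33 per unit): all 33 → value 166, running total 166.00
- B (112/33 per unit): all 33 → value 112, running total 278.00
- A (34/40 per unit): 10 of 40 → value 10×34/40 = 8.5000, running total 286.50
Total 286.50.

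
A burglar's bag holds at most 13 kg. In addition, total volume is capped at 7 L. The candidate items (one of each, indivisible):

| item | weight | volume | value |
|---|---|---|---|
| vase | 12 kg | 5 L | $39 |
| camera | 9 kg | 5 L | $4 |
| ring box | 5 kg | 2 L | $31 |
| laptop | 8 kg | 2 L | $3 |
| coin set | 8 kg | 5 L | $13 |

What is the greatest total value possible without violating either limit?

$44

Feasible sets respecting both limits:
- ring box+coin set: weight 13, volume 7, value 44
- vase: weight 12, volume 5, value 39
- ring box+laptop: weight 13, volume 4, value 34
- ring box: weight 5, volume 2, value 31
Best: $44.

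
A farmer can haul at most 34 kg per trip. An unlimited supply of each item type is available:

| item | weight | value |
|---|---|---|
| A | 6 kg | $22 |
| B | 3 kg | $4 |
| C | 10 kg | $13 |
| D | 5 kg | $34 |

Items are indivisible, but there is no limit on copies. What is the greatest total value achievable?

$208

Best value-per-unit is D at 34/5; filling with it alone gives 6×34 = 204.
Optimal mix: 1×B + 6×D → weight 33, value 208.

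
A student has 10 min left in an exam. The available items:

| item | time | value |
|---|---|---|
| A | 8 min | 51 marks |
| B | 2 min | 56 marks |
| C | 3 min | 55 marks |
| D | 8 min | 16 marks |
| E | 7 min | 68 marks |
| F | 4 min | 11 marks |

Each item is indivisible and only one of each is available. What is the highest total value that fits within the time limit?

124 marks

Check high-value combinations within 10 min:
- B+E: time 2+7=9, value 56+68=124
- C+E: time 3+7=10, value 55+68=123
- B+C+F: time 2+3+4=9, value 56+55+11=122
- B+C: time 2+3=5, value 56+55=111
Best: 124 marks.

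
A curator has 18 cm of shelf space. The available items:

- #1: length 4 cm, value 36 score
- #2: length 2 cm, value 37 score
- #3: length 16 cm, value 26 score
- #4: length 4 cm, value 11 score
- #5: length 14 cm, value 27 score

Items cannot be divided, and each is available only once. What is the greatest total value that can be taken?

84 score

Check high-value combinations within 18 cm:
- #1+#2+#4: length 4+2+4=10, value 36+37+11=84
- #1+#2: length 4+2=6, value 36+37=73
- #2+#5: length 2+14=16, value 37+27=64
Best: 84 score.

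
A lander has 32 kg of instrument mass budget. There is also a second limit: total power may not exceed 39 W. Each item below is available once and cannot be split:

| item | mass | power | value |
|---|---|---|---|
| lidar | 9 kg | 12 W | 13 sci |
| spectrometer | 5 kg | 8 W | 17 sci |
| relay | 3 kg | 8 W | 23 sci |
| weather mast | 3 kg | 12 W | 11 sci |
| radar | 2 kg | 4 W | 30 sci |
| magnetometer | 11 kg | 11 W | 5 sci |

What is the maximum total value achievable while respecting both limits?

83 sci

Feasible sets respecting both limits:
- lidar+spectrometer+relay+radar: mass 19, power 32, value 83
- spectrometer+relay+weather mast+radar: mass 13, power 32, value 81
- lidar+relay+weather mast+radar: mass 17, power 36, value 77
Best: 83 sci.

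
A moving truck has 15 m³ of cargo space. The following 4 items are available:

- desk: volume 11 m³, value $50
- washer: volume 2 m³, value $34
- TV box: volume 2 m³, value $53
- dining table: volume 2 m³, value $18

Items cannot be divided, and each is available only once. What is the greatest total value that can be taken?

$137

Check high-value combinations within 15 m³:
- desk+washer+TV box: volume 11+2+2=15, value 50+34+53=137
- desk+TV box+dining table: volume 11+2+2=15, value 50+53+18=121
- washer+TV box+dining table: volume 2+2+2=6, value 34+53+18=105
Best: $137.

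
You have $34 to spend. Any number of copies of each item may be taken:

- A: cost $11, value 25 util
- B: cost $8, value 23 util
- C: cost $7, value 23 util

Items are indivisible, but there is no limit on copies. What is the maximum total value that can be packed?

94 util

Best value-per-unit is C at 23/7; filling with it alone gives 4×23 = 92.
Optimal mix: 1×A + 2×B + 1×C → cost 34, value 94.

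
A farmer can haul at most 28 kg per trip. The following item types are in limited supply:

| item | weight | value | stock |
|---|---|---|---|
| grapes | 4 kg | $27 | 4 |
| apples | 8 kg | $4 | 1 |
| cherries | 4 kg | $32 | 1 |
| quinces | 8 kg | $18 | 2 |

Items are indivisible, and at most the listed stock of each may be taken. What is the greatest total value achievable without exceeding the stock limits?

$158

Best selections within weight 28 and stock limits:
- 4×grapes + 1×cherries + 1×quinces: weight 28, value 158
- 4×grapes + 1×apples + 1×cherries: weight 28, value 144
- 4×grapes + 1×cherries: weight 20, value 140
- 3×grapes + 1×cherries + 1×quinces: weight 24, value 131
Best: $158.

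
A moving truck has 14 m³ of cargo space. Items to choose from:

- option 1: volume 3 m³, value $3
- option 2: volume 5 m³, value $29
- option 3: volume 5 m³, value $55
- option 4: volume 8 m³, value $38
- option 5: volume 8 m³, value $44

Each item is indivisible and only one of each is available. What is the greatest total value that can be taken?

Check high-value combinations within 14 m³:
- option 3+option 5: volume 5+8=13, value 55+44=99
- option 3+option 4: volume 5+8=13, value 55+38=93
- option 1+option 2+option 3: volume 3+5+5=13, value 3+29+55=87
- option 2+option 3: volume 5+5=10, value 29+55=84
Best: $99.

$99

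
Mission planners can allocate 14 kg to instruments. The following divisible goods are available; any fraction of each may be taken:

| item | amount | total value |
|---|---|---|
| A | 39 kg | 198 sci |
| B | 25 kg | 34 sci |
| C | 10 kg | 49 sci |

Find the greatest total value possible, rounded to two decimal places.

71.08

Take in order of value per unit:
- A (198/39 per unit): 14 of 39 → value 14×198/39 = 71.0769, running total 71.08
Total 71.08.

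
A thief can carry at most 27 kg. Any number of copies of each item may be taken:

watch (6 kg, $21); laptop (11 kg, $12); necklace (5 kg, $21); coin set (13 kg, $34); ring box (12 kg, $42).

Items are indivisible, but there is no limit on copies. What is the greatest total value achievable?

Best value-per-unit is necklace at 21/5; filling with it alone gives 5×21 = 105.
Optimal mix: 2×watch + 3×necklace → weight 27, value 105.

$105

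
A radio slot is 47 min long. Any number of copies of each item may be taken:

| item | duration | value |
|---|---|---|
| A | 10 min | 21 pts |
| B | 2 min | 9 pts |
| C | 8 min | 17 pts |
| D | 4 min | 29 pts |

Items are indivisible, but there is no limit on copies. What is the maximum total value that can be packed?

Best value-per-unit is D at 29/4; filling with it alone gives 11×29 = 319.
Optimal mix: 1×B + 11×D → duration 46, value 328.

328 pts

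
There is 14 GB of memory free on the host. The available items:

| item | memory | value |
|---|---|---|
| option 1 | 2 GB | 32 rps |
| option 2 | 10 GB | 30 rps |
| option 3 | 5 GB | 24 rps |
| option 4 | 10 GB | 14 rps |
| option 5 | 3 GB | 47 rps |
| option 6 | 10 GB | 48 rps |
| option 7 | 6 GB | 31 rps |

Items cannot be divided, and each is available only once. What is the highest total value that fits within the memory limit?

110 rps

Check high-value combinations within 14 GB:
- option 1+option 5+option 7: memory 2+3+6=11, value 32+47+31=110
- option 1+option 3+option 5: memory 2+5+3=10, value 32+24+47=103
- option 3+option 5+option 7: memory 5+3+6=14, value 24+47+31=102
- option 5+option 6: memory 3+10=13, value 47+48=95
- option 1+option 3+option 7: memory 2+5+6=13, value 32+24+31=87
Best: 110 rps.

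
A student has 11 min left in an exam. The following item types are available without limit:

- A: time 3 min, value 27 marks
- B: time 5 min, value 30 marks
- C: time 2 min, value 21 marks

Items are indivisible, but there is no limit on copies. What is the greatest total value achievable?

Best value-per-unit is C at 21/2; filling with it alone gives 5×21 = 105.
Optimal mix: 1×A + 4×C → time 11, value 111.

111 marks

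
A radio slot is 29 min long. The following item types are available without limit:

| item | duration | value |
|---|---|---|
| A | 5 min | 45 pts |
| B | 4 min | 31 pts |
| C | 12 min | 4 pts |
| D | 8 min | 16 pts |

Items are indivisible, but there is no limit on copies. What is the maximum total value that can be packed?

256 pts

Best value-per-unit is A at 45/5; filling with it alone gives 5×45 = 225.
Optimal mix: 5×A + 1×B → duration 29, value 256.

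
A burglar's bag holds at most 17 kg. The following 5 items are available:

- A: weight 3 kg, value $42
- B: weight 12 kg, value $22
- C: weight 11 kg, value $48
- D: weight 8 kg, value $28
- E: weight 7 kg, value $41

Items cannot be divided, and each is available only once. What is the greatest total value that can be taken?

$90

Check high-value combinations within 17 kg:
- A+C: weight 3+11=14, value 42+48=90
- A+E: weight 3+7=10, value 42+41=83
- A+D: weight 3+8=11, value 42+28=70
- D+E: weight 8+7=15, value 28+41=69
Best: $90.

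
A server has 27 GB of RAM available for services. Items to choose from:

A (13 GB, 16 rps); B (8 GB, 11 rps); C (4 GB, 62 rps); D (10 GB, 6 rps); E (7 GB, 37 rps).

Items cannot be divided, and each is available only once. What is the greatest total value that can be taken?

115 rps

Check high-value combinations within 27 GB:
- A+C+E: memory 13+4+7=24, value 16+62+37=115
- B+C+E: memory 8+4+7=19, value 11+62+37=110
- C+D+E: memory 4+10+7=21, value 62+6+37=105
- C+E: memory 4+7=11, value 62+37=99
- A+B+C: memory 13+8+4=25, value 16+11+62=89
Best: 115 rps.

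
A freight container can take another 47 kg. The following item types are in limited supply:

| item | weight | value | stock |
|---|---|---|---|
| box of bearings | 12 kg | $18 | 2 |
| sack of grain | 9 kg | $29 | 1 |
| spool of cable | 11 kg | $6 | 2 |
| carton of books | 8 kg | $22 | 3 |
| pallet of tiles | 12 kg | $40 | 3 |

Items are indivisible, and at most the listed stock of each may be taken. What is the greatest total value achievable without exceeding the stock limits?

$149

Top feasible selections:
- 1×sack of grain + 3×pallet of tiles: weight 45, value 149
- 1×carton of books + 3×pallet of tiles: weight 44, value 142
Best: $149.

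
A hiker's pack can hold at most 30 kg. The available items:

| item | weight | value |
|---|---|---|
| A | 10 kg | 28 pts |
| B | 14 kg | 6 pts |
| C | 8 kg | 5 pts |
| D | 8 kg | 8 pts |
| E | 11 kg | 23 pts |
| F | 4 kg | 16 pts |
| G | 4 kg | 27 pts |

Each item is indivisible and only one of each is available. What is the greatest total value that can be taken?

94 pts

This is a 0/1 knapsack; check combinations near the capacity.
- A+E+F+G: weight 10+11+4+4=29, value 28+23+16+27=94
- A+D+F+G: weight 10+8+4+4=26, value 28+8+16+27=79
- A+E+G: weight 10+11+4=25, value 28+23+27=78
- A+C+F+G: weight 10+8+4+4=26, value 28+5+16+27=76
- D+E+F+G: weight 8+11+4+4=27, value 8+23+16+27=74
Best: 94 pts.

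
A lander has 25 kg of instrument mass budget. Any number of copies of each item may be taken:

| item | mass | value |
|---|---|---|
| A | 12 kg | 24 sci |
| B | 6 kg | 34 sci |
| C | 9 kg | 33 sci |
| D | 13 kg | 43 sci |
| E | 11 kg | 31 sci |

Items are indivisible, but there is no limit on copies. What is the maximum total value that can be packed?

Best value-per-unit is B at 34/6, and filling with it alone uses mass 4×6=24. No mix of the others beats 4×34 = 136.

136 sci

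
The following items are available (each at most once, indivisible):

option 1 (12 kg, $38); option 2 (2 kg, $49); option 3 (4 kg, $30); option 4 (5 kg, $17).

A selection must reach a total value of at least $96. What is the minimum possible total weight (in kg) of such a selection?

Subsets with value ≥ 96, sorted by total weight:
- option 2+option 3+option 4: weight 11, value 96
- option 1+option 2+option 3: weight 18, value 117
- option 1+option 2+option 4: weight 19, value 104
Minimum weight: 11 kg.

11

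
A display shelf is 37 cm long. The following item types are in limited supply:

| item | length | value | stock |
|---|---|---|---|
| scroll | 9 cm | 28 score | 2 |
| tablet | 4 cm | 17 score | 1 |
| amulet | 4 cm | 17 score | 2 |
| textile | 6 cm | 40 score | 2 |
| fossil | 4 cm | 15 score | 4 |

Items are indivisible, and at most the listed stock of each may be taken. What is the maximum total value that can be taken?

Top feasible selections:
- 1×tablet + 2×amulet + 2×textile + 3×fossil: length 36, value 176
- 2×amulet + 2×textile + 4×fossil: length 36, value 174
Best: 176 score.

176 score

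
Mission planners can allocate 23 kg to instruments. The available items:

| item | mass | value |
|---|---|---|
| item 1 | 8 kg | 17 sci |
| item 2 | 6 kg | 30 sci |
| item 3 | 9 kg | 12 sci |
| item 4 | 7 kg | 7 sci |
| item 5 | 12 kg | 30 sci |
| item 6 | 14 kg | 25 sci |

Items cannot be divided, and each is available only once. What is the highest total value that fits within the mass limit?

60 sci

Check high-value combinations within 23 kg:
- item 2+item 5: mass 6+12=18, value 30+30=60
- item 1+item 2+item 3: mass 8+6+9=23, value 17+30+12=59
- item 2+item 6: mass 6+14=20, value 30+25=55
- item 1+item 2+item 4: mass 8+6+7=21, value 17+30+7=54
Best: 60 sci.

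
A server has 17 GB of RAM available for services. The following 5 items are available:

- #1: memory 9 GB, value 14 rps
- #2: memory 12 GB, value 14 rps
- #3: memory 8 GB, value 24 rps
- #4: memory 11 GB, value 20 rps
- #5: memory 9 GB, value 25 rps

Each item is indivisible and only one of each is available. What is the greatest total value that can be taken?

This is a 0/1 knapsack; check combinations near the capacity.
- #3+#5: memory 8+9=17, value 24+25=49
- #1+#3: memory 9+8=17, value 14+24=38
- #5: memory 9, value 25
Best: 49 rps.

49 rps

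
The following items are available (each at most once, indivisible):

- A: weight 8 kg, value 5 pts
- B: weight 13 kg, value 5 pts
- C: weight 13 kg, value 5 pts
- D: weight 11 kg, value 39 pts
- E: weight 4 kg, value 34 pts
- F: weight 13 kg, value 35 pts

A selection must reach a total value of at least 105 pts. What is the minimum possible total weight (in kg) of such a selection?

Subsets with value ≥ 105, sorted by total weight:
- D+E+F: weight 28, value 108
- A+D+E+F: weight 36, value 113
Minimum weight: 28 kg.

28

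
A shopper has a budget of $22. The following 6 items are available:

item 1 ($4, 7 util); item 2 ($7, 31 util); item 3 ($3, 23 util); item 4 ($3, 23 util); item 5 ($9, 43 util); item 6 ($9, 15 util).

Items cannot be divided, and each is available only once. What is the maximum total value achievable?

120 util

Check high-value combinations within $22:
- item 2+item 3+item 4+item 5: cost 7+3+3+9=22, value 31+23+23+43=120
- item 2+item 3+item 5: cost 7+3+9=19, value 31+23+43=97
- item 2+item 4+item 5: cost 7+3+9=19, value 31+23+43=97
Best: 120 util.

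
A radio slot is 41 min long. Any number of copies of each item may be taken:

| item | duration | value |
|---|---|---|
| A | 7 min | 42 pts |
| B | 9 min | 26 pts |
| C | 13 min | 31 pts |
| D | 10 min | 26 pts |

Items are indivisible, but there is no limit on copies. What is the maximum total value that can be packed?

210 pts

Best value-per-unit is A at 42/7, and filling with it alone uses duration 5×7=35. No mix of the others beats 5×42 = 210.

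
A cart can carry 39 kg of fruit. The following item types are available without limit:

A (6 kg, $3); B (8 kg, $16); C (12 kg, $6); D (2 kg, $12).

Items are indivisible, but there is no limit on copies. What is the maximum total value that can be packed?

Best value-per-unit is D at 12/2, and filling with it alone uses weight 19×2=38. No mix of the others beats 19×12 = 228.

$228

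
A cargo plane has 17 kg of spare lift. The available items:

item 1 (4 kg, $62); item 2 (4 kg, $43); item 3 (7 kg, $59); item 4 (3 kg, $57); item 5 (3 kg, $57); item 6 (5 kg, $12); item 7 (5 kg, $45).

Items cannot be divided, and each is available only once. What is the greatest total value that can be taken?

This is a 0/1 knapsack; check combinations near the capacity.
- item 1+item 3+item 4+item 5: weight 4+7+3+3=17, value 62+59+57+57=235
- item 1+item 4+item 5+item 7: weight 4+3+3+5=15, value 62+57+57+45=221
- item 1+item 2+item 4+item 5: weight 4+4+3+3=14, value 62+43+57+57=219
Best: $235.

$235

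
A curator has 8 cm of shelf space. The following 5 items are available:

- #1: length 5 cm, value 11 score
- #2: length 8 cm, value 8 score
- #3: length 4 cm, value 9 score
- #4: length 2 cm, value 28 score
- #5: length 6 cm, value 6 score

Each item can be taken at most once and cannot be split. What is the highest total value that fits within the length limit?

39 score

Check high-value combinations within 8 cm:
- #1+#4: length 5+2=7, value 11+28=39
- #3+#4: length 4+2=6, value 9+28=37
- #4+#5: length 2+6=8, value 28+6=34
Best: 39 score.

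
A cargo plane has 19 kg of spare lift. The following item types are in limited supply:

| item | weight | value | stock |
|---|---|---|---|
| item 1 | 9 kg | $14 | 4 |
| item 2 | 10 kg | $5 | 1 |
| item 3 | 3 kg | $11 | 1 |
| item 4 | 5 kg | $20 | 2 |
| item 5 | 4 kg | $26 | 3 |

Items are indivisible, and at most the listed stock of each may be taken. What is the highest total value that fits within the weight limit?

$98

Top feasible selections:
- 1×item 4 + 3×item 5: weight 17, value 98
- 2×item 4 + 2×item 5: weight 18, value 92
Best: $98.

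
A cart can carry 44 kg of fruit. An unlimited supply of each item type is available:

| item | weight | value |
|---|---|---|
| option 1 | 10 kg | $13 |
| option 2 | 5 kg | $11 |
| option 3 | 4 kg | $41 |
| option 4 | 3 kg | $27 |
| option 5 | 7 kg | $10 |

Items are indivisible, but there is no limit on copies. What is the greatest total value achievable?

Best value-per-unit is option 3 at 41/4, and filling with it alone uses weight 11×4=44. No mix of the others beats 11×41 = 451.

$451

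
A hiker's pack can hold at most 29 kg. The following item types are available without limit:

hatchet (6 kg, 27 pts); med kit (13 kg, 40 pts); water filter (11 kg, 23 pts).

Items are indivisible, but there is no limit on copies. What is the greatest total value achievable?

Best value-per-unit is hatchet at 27/6, and filling with it alone uses weight 4×6=24. No mix of the others beats 4×27 = 108.

108 pts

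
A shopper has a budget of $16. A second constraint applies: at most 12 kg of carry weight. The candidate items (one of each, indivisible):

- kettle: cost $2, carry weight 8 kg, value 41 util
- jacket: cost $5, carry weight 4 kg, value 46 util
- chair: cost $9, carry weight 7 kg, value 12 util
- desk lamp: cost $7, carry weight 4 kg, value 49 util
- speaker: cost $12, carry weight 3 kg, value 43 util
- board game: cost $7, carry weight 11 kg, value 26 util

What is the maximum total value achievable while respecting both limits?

Feasible sets respecting both limits:
- jacket+desk lamp: cost 12, carry weight 8, value 95
- kettle+desk lamp: cost 9, carry weight 12, value 90
- kettle+jacket: cost 7, carry weight 12, value 87
Best: 95 util.

95 util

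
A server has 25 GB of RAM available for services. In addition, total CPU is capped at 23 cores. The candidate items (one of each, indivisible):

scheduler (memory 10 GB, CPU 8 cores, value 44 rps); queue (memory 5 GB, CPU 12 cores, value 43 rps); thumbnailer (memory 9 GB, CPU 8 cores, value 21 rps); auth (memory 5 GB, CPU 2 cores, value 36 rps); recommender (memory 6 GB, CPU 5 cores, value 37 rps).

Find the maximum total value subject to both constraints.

123 rps

Feasible sets respecting both limits:
- scheduler+queue+auth: memory 20, CPU 22, value 123
- scheduler+auth+recommender: memory 21, CPU 15, value 117
- queue+auth+recommender: memory 16, CPU 19, value 116
Best: 123 rps.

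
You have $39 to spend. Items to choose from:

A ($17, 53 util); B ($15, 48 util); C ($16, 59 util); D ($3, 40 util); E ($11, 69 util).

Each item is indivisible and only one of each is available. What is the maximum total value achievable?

168 util

Check high-value combinations within $39:
- C+D+E: cost 16+3+11=30, value 59+40+69=168
- A+D+E: cost 17+3+11=31, value 53+40+69=162
- B+D+E: cost 15+3+11=29, value 48+40+69=157
- A+C+D: cost 17+16+3=36, value 53+59+40=152
- B+C+D: cost 15+16+3=34, value 48+59+40=147
Best: 168 util.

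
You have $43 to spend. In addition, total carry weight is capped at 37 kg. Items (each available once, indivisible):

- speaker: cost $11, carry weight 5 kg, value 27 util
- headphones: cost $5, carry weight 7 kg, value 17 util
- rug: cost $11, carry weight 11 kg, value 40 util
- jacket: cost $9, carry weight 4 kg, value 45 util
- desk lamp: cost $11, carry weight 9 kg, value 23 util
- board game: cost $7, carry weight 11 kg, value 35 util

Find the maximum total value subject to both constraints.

Feasible sets respecting both limits:
- speaker+rug+jacket+board game: cost 38, carry weight 31, value 147
- speaker+headphones+jacket+desk lamp+board game: cost 43, carry weight 36, value 147
- rug+jacket+desk lamp+board game: cost 38, carry weight 35, value 143
- headphones+rug+jacket+board game: cost 32, carry weight 33, value 137
Best: 147 util.

147 util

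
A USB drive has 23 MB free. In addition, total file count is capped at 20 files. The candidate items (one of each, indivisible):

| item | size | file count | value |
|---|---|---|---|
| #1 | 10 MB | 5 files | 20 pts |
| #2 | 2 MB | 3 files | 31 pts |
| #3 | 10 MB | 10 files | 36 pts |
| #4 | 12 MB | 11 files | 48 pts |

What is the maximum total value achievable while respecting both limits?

Feasible sets respecting both limits:
- #1+#2+#3: size 22, file count 18, value 87
- #2+#4: size 14, file count 14, value 79
- #1+#4: size 22, file count 16, value 68
- #2+#3: size 12, file count 13, value 67
Best: 87 pts.

87 pts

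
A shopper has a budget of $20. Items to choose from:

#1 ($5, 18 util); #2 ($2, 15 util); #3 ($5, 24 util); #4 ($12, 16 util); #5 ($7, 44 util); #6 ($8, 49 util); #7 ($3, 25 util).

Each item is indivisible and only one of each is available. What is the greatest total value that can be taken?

Check high-value combinations within $20:
- #2+#5+#6+#7: cost 2+7+8+3=20, value 15+44+49+25=133
- #5+#6+#7: cost 7+8+3=18, value 44+49+25=118
- #3+#5+#6: cost 5+7+8=20, value 24+44+49=117
Best: 133 util.

133 util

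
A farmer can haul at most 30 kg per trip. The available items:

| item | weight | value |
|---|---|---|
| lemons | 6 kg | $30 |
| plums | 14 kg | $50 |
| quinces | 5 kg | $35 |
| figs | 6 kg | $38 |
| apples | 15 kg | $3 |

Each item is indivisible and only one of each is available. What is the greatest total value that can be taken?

Check high-value combinations within 30 kg:
- plums+quinces+figs: weight 14+5+6=25, value 50+35+38=123
- lemons+plums+figs: weight 6+14+6=26, value 30+50+38=118
- lemons+plums+quinces: weight 6+14+5=25, value 30+50+35=115
- lemons+quinces+figs: weight 6+5+6=17, value 30+35+38=103
- plums+figs: weight 14+6=20, value 50+38=88
Best: $123.

$123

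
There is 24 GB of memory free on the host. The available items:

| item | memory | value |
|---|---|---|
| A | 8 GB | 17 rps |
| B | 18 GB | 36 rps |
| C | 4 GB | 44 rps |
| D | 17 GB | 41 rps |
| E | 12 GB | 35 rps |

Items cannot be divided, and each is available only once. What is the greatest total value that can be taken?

96 rps

Check high-value combinations within 24 GB:
- A+C+E: memory 8+4+12=24, value 17+44+35=96
- C+D: memory 4+17=21, value 44+41=85
- B+C: memory 18+4=22, value 36+44=80
- C+E: memory 4+12=16, value 44+35=79
Best: 96 rps.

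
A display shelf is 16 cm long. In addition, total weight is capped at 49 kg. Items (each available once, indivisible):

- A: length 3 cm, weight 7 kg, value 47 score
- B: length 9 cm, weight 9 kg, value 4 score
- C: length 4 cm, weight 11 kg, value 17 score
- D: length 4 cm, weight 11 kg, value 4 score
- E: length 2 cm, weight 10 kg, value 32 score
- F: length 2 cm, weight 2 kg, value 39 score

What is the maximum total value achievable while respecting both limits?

Feasible sets respecting both limits:
- A+C+D+E+F: length 15, weight 41, value 139
- A+C+E+F: length 11, weight 30, value 135
- A+B+E+F: length 16, weight 28, value 122
Best: 139 score.

139 score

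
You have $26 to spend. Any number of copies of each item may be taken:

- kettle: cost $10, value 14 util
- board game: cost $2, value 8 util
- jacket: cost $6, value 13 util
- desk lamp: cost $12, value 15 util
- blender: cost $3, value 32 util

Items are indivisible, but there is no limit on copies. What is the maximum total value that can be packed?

264 util

Best value-per-unit is blender at 32/3; filling with it alone gives 8×32 = 256.
Optimal mix: 1×board game + 8×blender → cost 26, value 264.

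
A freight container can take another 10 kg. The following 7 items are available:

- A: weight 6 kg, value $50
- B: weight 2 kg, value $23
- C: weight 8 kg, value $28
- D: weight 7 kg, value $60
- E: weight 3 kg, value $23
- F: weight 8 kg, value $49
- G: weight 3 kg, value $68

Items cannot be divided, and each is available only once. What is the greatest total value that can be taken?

$128

Check high-value combinations within 10 kg:
- D+G: weight 7+3=10, value 60+68=128
- A+G: weight 6+3=9, value 50+68=118
- B+E+G: weight 2+3+3=8, value 23+23+68=114
- B+G: weight 2+3=5, value 23+68=91
Best: $128.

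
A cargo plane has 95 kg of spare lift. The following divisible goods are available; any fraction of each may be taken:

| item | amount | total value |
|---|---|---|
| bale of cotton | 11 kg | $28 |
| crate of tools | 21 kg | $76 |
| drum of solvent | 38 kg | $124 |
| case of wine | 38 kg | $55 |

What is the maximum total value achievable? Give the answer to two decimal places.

264.18

Take in order of value per unit:
- crate of tools (76/21 per unit): all 21 → value 76, running total 76.00
- drum of solvent (124/38 per unit): all 38 → value 124, running total 200.00
- bale of cotton (28/11 per unit): all 11 → value 28, running total 228.00
- case of wine (55/38 per unit): 25 of 38 → value 25×55/38 = 36.1842, running total 264.18
Total 264.18.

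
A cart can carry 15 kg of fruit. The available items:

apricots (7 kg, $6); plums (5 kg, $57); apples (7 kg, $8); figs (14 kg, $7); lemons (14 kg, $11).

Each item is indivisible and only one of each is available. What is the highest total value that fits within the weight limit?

$65

Check high-value combinations within 15 kg:
- plums+apples: weight 5+7=12, value 57+8=65
- apricots+plums: weight 7+5=12, value 6+57=63
- plums: weight 5, value 57
- apricots+apples: weight 7+7=14, value 6+8=14
- lemons: weight 14, value 11
Best: $65.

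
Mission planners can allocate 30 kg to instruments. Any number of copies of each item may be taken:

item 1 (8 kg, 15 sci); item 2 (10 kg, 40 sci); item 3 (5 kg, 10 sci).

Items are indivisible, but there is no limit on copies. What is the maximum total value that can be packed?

Best value-per-unit is item 2 at 40/10, and filling with it alone uses mass 3×10=30. No mix of the others beats 3×40 = 120.

120 sci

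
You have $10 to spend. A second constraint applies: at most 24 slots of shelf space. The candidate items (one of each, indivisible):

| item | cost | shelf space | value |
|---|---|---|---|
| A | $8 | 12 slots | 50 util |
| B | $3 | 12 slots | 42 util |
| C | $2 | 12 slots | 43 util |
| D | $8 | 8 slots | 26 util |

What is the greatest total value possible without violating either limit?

Feasible sets respecting both limits:
- A+C: cost 10, shelf space 24, value 93
- B+C: cost 5, shelf space 24, value 85
- C+D: cost 10, shelf space 20, value 69
Best: 93 util.

93 util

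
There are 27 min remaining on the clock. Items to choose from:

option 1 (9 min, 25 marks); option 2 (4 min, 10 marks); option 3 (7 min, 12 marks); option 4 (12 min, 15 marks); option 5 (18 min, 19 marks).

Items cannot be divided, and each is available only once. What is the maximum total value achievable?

Check high-value combinations within 27 min:
- option 1+option 2+option 4: time 9+4+12=25, value 25+10+15=50
- option 1+option 2+option 3: time 9+4+7=20, value 25+10+12=47
- option 1+option 5: time 9+18=27, value 25+19=44
- option 1+option 4: time 9+12=21, value 25+15=40
- option 1+option 3: time 9+7=16, value 25+12=37
Best: 50 marks.

50 marks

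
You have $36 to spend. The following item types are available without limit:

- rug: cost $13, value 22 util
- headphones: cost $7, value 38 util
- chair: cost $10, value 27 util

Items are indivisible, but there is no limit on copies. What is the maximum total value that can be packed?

Best value-per-unit is headphones at 38/7, and filling with it alone uses cost 5×7=35. No mix of the others beats 5×38 = 190.

190 util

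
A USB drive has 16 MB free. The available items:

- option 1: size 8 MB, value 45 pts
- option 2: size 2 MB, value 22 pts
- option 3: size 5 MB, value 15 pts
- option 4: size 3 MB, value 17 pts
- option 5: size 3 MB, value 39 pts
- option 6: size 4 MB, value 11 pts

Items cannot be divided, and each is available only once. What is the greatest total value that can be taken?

123 pts

Check high-value combinations within 16 MB:
- option 1+option 2+option 4+option 5: size 8+2+3+3=16, value 45+22+17+39=123
- option 1+option 2+option 5: size 8+2+3=13, value 45+22+39=106
- option 1+option 4+option 5: size 8+3+3=14, value 45+17+39=101
Best: 123 pts.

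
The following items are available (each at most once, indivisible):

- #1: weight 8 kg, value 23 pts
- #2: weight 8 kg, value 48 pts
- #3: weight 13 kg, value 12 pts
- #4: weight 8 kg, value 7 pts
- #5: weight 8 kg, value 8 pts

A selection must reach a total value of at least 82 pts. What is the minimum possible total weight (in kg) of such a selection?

29

Subsets with value ≥ 82, sorted by total weight:
- #1+#2+#3: weight 29, value 83
- #1+#2+#4+#5: weight 32, value 86
- #1+#2+#3+#5: weight 37, value 91
Minimum weight: 29 kg.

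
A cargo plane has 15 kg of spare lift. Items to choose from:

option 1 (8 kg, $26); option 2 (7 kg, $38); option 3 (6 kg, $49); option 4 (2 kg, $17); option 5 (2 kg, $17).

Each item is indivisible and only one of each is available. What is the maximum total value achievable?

$104

Check high-value combinations within 15 kg:
- option 2+option 3+option 4: weight 7+6+2=15, value 38+49+17=104
- option 2+option 3+option 5: weight 7+6+2=15, value 38+49+17=104
- option 2+option 3: weight 7+6=13, value 38+49=87
- option 3+option 4+option 5: weight 6+2+2=10, value 49+17+17=83
- option 1+option 3: weight 8+6=14, value 26+49=75
Best: $104.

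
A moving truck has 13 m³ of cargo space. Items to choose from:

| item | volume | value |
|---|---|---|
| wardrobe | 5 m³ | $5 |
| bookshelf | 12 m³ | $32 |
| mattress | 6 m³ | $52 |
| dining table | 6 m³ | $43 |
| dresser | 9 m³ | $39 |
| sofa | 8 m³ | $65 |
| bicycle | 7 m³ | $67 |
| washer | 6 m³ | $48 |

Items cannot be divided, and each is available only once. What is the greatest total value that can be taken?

$119

This is a 0/1 knapsack; check combinations near the capacity.
- mattress+bicycle: volume 6+7=13, value 52+67=119
- bicycle+washer: volume 7+6=13, value 67+48=115
- dining table+bicycle: volume 6+7=13, value 43+67=110
- mattress+washer: volume 6+6=12, value 52+48=100
Best: $119.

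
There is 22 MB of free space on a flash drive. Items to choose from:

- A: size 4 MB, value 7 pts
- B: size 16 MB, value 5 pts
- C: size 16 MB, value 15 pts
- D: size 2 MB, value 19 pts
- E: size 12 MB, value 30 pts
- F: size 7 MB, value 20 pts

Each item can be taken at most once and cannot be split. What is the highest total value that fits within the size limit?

Check high-value combinations within 22 MB:
- D+E+F: size 2+12+7=21, value 19+30+20=69
- A+D+E: size 4+2+12=18, value 7+19+30=56
- E+F: size 12+7=19, value 30+20=50
- D+E: size 2+12=14, value 19+30=49
Best: 69 pts.

69 pts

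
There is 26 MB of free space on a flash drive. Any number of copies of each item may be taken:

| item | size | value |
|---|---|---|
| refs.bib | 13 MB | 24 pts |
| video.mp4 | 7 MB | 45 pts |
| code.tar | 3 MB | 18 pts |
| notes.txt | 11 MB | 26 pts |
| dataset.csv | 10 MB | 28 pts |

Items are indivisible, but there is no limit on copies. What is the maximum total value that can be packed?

162 pts

Best value-per-unit is video.mp4 at 45/7; filling with it alone gives 3×45 = 135.
Optimal mix: 2×video.mp4 + 4×code.tar → size 26, value 162.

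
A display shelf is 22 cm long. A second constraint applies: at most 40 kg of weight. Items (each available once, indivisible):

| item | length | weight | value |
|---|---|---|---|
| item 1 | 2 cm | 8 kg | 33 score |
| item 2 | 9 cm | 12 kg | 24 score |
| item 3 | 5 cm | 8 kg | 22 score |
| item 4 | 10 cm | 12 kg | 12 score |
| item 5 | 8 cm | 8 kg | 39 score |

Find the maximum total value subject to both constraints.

96 score

Feasible sets respecting both limits:
- item 1+item 2+item 5: length 19, weight 28, value 96
- item 1+item 3+item 5: length 15, weight 24, value 94
- item 2+item 3+item 5: length 22, weight 28, value 85
Best: 96 score.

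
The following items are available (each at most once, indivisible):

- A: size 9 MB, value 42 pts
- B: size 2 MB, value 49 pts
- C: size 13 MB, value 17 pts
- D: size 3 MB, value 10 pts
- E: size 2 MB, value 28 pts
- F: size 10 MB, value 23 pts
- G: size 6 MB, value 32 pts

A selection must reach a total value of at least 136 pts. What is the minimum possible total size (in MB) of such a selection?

Subsets with value ≥ 136, sorted by total size:
- A+B+E+G: size 19, value 151
- A+B+D+E+G: size 22, value 161
- A+B+E+F: size 23, value 142
- B+D+E+F+G: size 23, value 142
Minimum size: 19 MB.

19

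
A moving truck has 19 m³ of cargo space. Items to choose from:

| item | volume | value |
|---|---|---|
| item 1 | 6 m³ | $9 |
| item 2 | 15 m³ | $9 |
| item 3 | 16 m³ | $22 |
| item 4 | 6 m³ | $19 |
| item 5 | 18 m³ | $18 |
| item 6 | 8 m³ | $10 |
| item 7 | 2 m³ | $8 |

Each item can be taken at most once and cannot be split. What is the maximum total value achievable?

This is a 0/1 knapsack; check combinations near the capacity.
- item 4+item 6+item 7: volume 6+8+2=16, value 19+10+8=37
- item 1+item 4+item 7: volume 6+6+2=14, value 9+19+8=36
- item 3+item 7: volume 16+2=18, value 22+8=30
- item 4+item 6: volume 6+8=14, value 19+10=29
- item 1+item 4: volume 6+6=12, value 9+19=28
Best: $37.

$37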